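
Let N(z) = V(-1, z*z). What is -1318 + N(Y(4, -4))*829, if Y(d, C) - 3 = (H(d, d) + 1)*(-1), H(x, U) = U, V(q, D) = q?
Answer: -2147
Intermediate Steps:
Y(d, C) = 2 - d (Y(d, C) = 3 + (d + 1)*(-1) = 3 + (1 + d)*(-1) = 3 + (-1 - d) = 2 - d)
N(z) = -1
-1318 + N(Y(4, -4))*829 = -1318 - 1*829 = -1318 - 829 = -2147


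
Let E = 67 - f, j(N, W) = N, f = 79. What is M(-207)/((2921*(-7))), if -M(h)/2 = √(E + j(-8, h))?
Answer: 4*I*√5/20447 ≈ 0.00043744*I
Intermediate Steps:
E = -12 (E = 67 - 1*79 = 67 - 79 = -12)
M(h) = -4*I*√5 (M(h) = -2*√(-12 - 8) = -4*I*√5)
M(-207)/((2921*(-7))) = (-4*I*√5)/((2921*(-7))) = -4*I*√5/(-20447) = -4*I*√5*(-1/20447) = 4*I*√5/20447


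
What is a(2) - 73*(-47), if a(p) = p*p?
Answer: 3435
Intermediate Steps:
a(p) = p²
a(2) - 73*(-47) = 2² - 73*(-47) = 4 + 3431 = 3435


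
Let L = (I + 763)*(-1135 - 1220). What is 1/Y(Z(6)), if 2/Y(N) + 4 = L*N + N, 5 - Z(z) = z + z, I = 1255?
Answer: 33266719/2 ≈ 1.6633e+7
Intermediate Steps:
L = -4752390 (L = (1255 + 763)*(-1135 - 1220) = 2018*(-2355) = -4752390)
Z(z) = 5 - 2*z (Z(z) = 5 - (z + z) = 5 - 2*z)
Y(N) = 2/(-4 - 4752389*N) (Y(N) = 2/(-4 + (-4752390*N + N)) = 2/(-4 - 4752389*N))
1/Y(Z(6)) = 1/(-2/(4 + 4752389*(5 - 2*6))) = 1/(-2/(4 + 4752389*(5 - 12))) = 1/(-2/(4 + 4752389*(-7))) = 1/(-2/(4 - 33266723)) = 1/(-2/(-33266719)) = 1/(-2*(-1/33266719)) = 1/(2/33266719) = 33266719/2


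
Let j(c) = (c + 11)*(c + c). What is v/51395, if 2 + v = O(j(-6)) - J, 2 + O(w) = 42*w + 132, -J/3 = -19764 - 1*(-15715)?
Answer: -14539/51395 ≈ -0.28289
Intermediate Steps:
j(c) = 2*c*(11 + c) (j(c) = (11 + c)*(2*c) = 2*c*(11 + c))
J = 12147 (J = -3*(-19764 - 1*(-15715)) = -3*(-19764 + 15715) = -3*(-4049) = 12147)
O(w) = 130 + 42*w (O(w) = -2 + (42*w + 132) = -2 + (132 + 42*w) = 130 + 42*w)
v = -14539 (v = -2 + ((130 + 42*(2*(-6)*(11 - 6))) - 1*12147) = -2 + ((130 + 42*(2*(-6)*5)) - 12147) = -2 + ((130 + 42*(-60)) - 12147) = -2 + ((130 - 2520) - 12147) = -2 + (-2390 - 12147) = -2 - 14537 = -14539)
v/51395 = -14539/51395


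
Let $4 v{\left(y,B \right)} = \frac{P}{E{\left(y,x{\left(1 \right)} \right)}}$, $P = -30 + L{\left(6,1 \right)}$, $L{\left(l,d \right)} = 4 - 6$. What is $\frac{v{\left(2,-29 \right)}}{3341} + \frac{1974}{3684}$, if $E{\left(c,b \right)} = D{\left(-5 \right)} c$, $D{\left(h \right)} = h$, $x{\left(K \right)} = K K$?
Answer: $\frac{5498401}{10256870} \approx 0.53607$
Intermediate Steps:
$x{\left(K \right)} = K^{2}$
$L{\left(l,d \right)} = -2$ ($L{\left(l,d \right)} = 4 - 6 = -2$)
$E{\left(c,b \right)} = - 5 c$
$P = -32$ ($P = -30 - 2 = -32$)
$v{\left(y,B \right)} = \frac{8}{5 y}$ ($v{\left(y,B \right)} = \frac{\left(-32\right) \frac{1}{\left(-5\right) y}}{4} = \frac{\left(-32\right) \left(- \frac{1}{5 y}\right)}{4} = \frac{\frac{32}{5} \frac{1}{y}}{4} = \frac{8}{5 y}$)
$\frac{v{\left(2,-29 \right)}}{3341} + \frac{1974}{3684} = \frac{\frac{8}{5} \cdot \frac{1}{2}}{3341} + \frac{1974}{3684} = \frac{8}{5} \cdot \frac{1}{2} \cdot \frac{1}{3341} + 1974 \cdot \frac{1}{3684} = \frac{4}{5} \cdot \frac{1}{3341} + \frac{329}{614} = \frac{4}{16705} + \frac{329}{614} = \frac{5498401}{10256870}$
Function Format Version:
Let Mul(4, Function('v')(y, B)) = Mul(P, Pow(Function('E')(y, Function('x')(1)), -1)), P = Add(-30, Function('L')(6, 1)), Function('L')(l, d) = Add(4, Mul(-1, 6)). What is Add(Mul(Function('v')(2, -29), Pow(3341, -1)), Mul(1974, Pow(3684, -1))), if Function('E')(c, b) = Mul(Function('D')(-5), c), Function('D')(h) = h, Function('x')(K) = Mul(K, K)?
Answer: Rational(5498401, 10256870) ≈ 0.53607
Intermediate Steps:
Function('x')(K) = Pow(K, 2)
Function('L')(l, d) = -2 (Function('L')(l, d) = Add(4, -6) = -2)
Function('E')(c, b) = Mul(-5, c)
P = -32 (P = Add(-30, -2) = -32)
Function('v')(y, B) = Mul(Rational(8, 5), Pow(y, -1)) (Function('v')(y, B) = Mul(Rational(1, 4), Mul(-32, Pow(Mul(-5, y), -1))) = Mul(Rational(1, 4), Mul(-32, Mul(Rational(-1, 5), Pow(y, -1)))) = Mul(Rational(1, 4), Mul(Rational(32, 5), Pow(y, -1))) = Mul(Rational(8, 5), Pow(y, -1)))
Add(Mul(Function('v')(2, -29), Pow(3341, -1)), Mul(1974, Pow(3684, -1))) = Add(Mul(Mul(Rational(8, 5), Pow(2, -1)), Pow(3341, -1)), Mul(1974, Pow(3684, -1))) = Add(Mul(Mul(Rational(8, 5), Rational(1, 2)), Rational(1, 3341)), Mul(1974, Rational(1, 3684))) = Add(Mul(Rational(4, 5), Rational(1, 3341)), Rational(329, 614)) = Add(Rational(4, 16705), Rational(329, 614)) = Rational(5498401, 10256870)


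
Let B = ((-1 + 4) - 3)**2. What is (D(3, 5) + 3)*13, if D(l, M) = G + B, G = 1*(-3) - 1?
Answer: -13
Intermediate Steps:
B = 0 (B = (3 - 3)**2 = 0**2 = 0)
G = -4 (G = -3 - 1 = -4)
D(l, M) = -4 (D(l, M) = -4 + 0 = -4)
(D(3, 5) + 3)*13 = (-4 + 3)*13 = -1*13 = -13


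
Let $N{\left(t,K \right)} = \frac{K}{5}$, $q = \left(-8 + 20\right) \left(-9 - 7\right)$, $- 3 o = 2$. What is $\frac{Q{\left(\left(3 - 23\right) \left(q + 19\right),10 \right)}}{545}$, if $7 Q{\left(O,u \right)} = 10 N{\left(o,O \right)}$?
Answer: $\frac{1384}{763} \approx 1.8139$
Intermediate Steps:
$o = - \frac{2}{3}$ ($o = \left(- \frac{1}{3}\right) 2 = - \frac{2}{3} \approx -0.66667$)
$q = -192$ ($q = 12 \left(-16\right) = -192$)
$N{\left(t,K \right)} = \frac{K}{5}$ ($N{\left(t,K \right)} = K \frac{1}{5} = \frac{K}{5}$)
$Q{\left(O,u \right)} = \frac{2 O}{7}$ ($Q{\left(O,u \right)} = \frac{10 \frac{O}{5}}{7} = \frac{2 O}{7}$)
$\frac{Q{\left(\left(3 - 23\right) \left(q + 19\right),10 \right)}}{545} = \frac{\frac{2}{7} \left(3 - 23\right) \left(-192 + 19\right)}{545} = \frac{2 \left(\left(-20\right) \left(-173\right)\right)}{7} \cdot \frac{1}{545} = \frac{2}{7} \cdot 3460 \cdot \frac{1}{545} = \frac{6920}{7} \cdot \frac{1}{545} = \frac{1384}{763}$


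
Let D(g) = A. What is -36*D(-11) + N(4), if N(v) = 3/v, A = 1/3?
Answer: -45/4 ≈ -11.250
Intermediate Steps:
A = 1/3 ≈ 0.33333
D(g) = 1/3
-36*D(-11) + N(4) = -36*1/3 + 3/4 = -12 + 3*(1/4) = -12 + 3/4 = -45/4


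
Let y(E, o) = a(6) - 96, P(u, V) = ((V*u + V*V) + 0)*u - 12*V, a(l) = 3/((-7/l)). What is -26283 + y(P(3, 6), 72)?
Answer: -184671/7 ≈ -26382.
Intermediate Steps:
a(l) = -3*l/7 (a(l) = 3*(-l/7) = -3*l/7)
P(u, V) = -12*V + u*(V² + V*u) (P(u, V) = ((V*u + V²) + 0)*u - 12*V = ((V² + V*u) + 0)*u - 12*V = (V² + V*u)*u - 12*V = u*(V² + V*u) - 12*V = -12*V + u*(V² + V*u))
y(E, o) = -690/7 (y(E, o) = -3/7*6 - 96 = -18/7 - 96 = -690/7)
-26283 + y(P(3, 6), 72) = -26283 - 690/7 = -184671/7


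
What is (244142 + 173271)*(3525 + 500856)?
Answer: 210535186353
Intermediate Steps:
(244142 + 173271)*(3525 + 500856) = 417413*504381 = 210535186353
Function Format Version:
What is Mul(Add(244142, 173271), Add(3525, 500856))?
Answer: 210535186353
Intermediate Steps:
Mul(Add(244142, 173271), Add(3525, 500856)) = Mul(417413, 504381) = 210535186353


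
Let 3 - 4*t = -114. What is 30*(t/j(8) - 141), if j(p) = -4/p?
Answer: -5985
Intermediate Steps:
t = 117/4 (t = 3/4 - 1/4*(-114) = 3/4 + 57/2 = 117/4 ≈ 29.250)
30*(t/j(8) - 141) = 30*(117/(4*((-4/8))) - 141) = 30*(117/(4*((-4*1/8))) - 141) = 30*(117/(4*(-1/2)) - 141) = 30*((117/4)*(-2) - 141) = 30*(-117/2 - 141) = 30*(-399/2) = -5985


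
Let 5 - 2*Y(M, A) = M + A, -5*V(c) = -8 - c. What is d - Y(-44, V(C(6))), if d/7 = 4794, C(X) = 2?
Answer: 67069/2 ≈ 33535.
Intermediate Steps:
V(c) = 8/5 + c/5 (V(c) = -(-8 - c)/5 = 8/5 + c/5)
d = 33558 (d = 7*4794 = 33558)
Y(M, A) = 5/2 - A/2 - M/2 (Y(M, A) = 5/2 - (M + A)/2 = 5/2 - (A + M)/2 = 5/2 + (-A/2 - M/2) = 5/2 - A/2 - M/2)
d - Y(-44, V(C(6))) = 33558 - (5/2 - (8/5 + (⅕)*2)/2 - ½*(-44)) = 33558 - (5/2 - (8/5 + ⅖)/2 + 22) = 33558 - (5/2 - ½*2 + 22) = 33558 - (5/2 - 1 + 22) = 33558 - 1*47/2 = 33558 - 47/2 = 67069/2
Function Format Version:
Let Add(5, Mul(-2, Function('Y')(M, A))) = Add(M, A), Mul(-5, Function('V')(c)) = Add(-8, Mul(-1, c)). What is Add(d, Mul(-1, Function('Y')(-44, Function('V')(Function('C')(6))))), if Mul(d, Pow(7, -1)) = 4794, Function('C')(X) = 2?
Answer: Rational(67069, 2) ≈ 33535.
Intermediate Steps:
Function('V')(c) = Add(Rational(8, 5), Mul(Rational(1, 5), c)) (Function('V')(c) = Mul(Rational(-1, 5), Add(-8, Mul(-1, c))) = Add(Rational(8, 5), Mul(Rational(1, 5), c)))
d = 33558 (d = Mul(7, 4794) = 33558)
Function('Y')(M, A) = Add(Rational(5, 2), Mul(Rational(-1, 2), A), Mul(Rational(-1, 2), M)) (Function('Y')(M, A) = Add(Rational(5, 2), Mul(Rational(-1, 2), Add(M, A))) = Add(Rational(5, 2), Mul(Rational(-1, 2), Add(A, M))) = Add(Rational(5, 2), Add(Mul(Rational(-1, 2), A), Mul(Rational(-1, 2), M))) = Add(Rational(5, 2), Mul(Rational(-1, 2), A), Mul(Rational(-1, 2), M)))
Add(d, Mul(-1, Function('Y')(-44, Function('V')(Function('C')(6))))) = Add(33558, Mul(-1, Add(Rational(5, 2), Mul(Rational(-1, 2), Add(Rational(8, 5), Mul(Rational(1, 5), 2))), Mul(Rational(-1, 2), -44)))) = Add(33558, Mul(-1, Add(Rational(5, 2), Mul(Rational(-1, 2), Add(Rational(8, 5), Rational(2, 5))), 22))) = Add(33558, Mul(-1, Add(Rational(5, 2), Mul(Rational(-1, 2), 2), 22))) = Add(33558, Mul(-1, Add(Rational(5, 2), -1, 22))) = Add(33558, Mul(-1, Rational(47, 2))) = Add(33558, Rational(-47, 2)) = Rational(67069, 2)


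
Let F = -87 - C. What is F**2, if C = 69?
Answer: 24336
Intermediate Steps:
F = -156 (F = -87 - 1*69 = -87 - 69 = -156)
F**2 = (-156)**2 = 24336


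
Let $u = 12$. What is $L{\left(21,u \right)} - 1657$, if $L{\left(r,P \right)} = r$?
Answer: $-1636$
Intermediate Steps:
$L{\left(21,u \right)} - 1657 = 21 - 1657 = -1636$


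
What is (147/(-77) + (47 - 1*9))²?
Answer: 157609/121 ≈ 1302.6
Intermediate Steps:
(147/(-77) + (47 - 1*9))² = (147*(-1/77) + (47 - 9))² = (-21/11 + 38)² = (397/11)² = 157609/121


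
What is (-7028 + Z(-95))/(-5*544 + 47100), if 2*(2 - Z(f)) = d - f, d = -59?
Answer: -1761/11095 ≈ -0.15872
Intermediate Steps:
Z(f) = 63/2 + f/2 (Z(f) = 2 - (-59 - f)/2 = 2 + (59/2 + f/2) = 63/2 + f/2)
(-7028 + Z(-95))/(-5*544 + 47100) = (-7028 + (63/2 + (½)*(-95)))/(-5*544 + 47100) = (-7028 + (63/2 - 95/2))/(-2720 + 47100) = (-7028 - 16)/44380 = -7044*1/44380 = -1761/11095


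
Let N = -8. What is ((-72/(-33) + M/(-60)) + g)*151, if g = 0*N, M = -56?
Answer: 77614/165 ≈ 470.39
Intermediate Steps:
g = 0 (g = 0*(-8) = 0)
((-72/(-33) + M/(-60)) + g)*151 = ((-72/(-33) - 56/(-60)) + 0)*151 = ((-72*(-1/33) - 56*(-1/60)) + 0)*151 = ((24/11 + 14/15) + 0)*151 = (514/165 + 0)*151 = (514/165)*151 = 77614/165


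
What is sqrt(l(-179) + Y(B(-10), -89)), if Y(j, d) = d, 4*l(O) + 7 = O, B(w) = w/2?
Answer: I*sqrt(542)/2 ≈ 11.64*I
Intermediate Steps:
B(w) = w/2 (B(w) = w*(1/2) = w/2)
l(O) = -7/4 + O/4
sqrt(l(-179) + Y(B(-10), -89)) = sqrt((-7/4 + (1/4)*(-179)) - 89) = sqrt((-7/4 - 179/4) - 89) = sqrt(-93/2 - 89) = sqrt(-271/2) = I*sqrt(542)/2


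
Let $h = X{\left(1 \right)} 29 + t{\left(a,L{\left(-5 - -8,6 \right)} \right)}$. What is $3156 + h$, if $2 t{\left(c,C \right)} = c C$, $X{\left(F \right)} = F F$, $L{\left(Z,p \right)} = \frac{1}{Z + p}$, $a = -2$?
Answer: $\frac{28664}{9} \approx 3184.9$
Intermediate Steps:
$X{\left(F \right)} = F^{2}$
$t{\left(c,C \right)} = \frac{C c}{2}$ ($t{\left(c,C \right)} = \frac{c C}{2} = \frac{C c}{2}$)
$h = \frac{260}{9}$ ($h = 1^{2} \cdot 29 + \frac{1}{2} \frac{1}{\left(-5 - -8\right) + 6} \left(-2\right) = 1 \cdot 29 + \frac{1}{2} \frac{1}{\left(-5 + 8\right) + 6} \left(-2\right) = 29 + \frac{1}{2} \frac{1}{3 + 6} \left(-2\right) = 29 + \frac{1}{2} \cdot \frac{1}{9} \left(-2\right) = 29 - \frac{1}{9} = \frac{260}{9} \approx 28.889$)
$3156 + h = 3156 + \frac{260}{9} = \frac{28664}{9}$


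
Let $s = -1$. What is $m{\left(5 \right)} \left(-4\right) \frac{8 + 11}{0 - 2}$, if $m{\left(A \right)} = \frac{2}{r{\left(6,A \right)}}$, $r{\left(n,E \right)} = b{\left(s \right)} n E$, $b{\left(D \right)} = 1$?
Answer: $\frac{38}{15} \approx 2.5333$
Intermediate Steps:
$r{\left(n,E \right)} = E n$ ($r{\left(n,E \right)} = 1 n E = n E = E n$)
$m{\left(A \right)} = \frac{1}{3 A}$ ($m{\left(A \right)} = \frac{2}{A 6} = \frac{2}{6 A} = 2 \frac{1}{6 A} = \frac{1}{3 A}$)
$m{\left(5 \right)} \left(-4\right) \frac{8 + 11}{0 - 2} = \frac{1}{3 \cdot 5} \left(-4\right) \frac{8 + 11}{0 - 2} = \frac{1}{3} \cdot \frac{1}{5} \left(-4\right) \frac{19}{-2} = \frac{1}{15} \left(-4\right) 19 \left(- \frac{1}{2}\right) = \left(- \frac{4}{15}\right) \left(- \frac{19}{2}\right) = \frac{38}{15}$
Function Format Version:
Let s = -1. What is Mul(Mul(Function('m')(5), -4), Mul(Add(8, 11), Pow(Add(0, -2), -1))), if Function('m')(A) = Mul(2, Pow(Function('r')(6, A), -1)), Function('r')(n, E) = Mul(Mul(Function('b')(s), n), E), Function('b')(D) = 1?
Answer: Rational(38, 15) ≈ 2.5333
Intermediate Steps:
Function('r')(n, E) = Mul(E, n) (Function('r')(n, E) = Mul(Mul(1, n), E) = Mul(n, E) = Mul(E, n))
Function('m')(A) = Mul(Rational(1, 3), Pow(A, -1)) (Function('m')(A) = Mul(2, Pow(Mul(A, 6), -1)) = Mul(2, Pow(Mul(6, A), -1)) = Mul(2, Mul(Rational(1, 6), Pow(A, -1))) = Mul(Rational(1, 3), Pow(A, -1)))
Mul(Mul(Function('m')(5), -4), Mul(Add(8, 11), Pow(Add(0, -2), -1))) = Mul(Mul(Mul(Rational(1, 3), Pow(5, -1)), -4), Mul(Add(8, 11), Pow(Add(0, -2), -1))) = Mul(Mul(Mul(Rational(1, 3), Rational(1, 5)), -4), Mul(19, Pow(-2, -1))) = Mul(Mul(Rational(1, 15), -4), Mul(19, Rational(-1, 2))) = Mul(Rational(-4, 15), Rational(-19, 2)) = Rational(38, 15)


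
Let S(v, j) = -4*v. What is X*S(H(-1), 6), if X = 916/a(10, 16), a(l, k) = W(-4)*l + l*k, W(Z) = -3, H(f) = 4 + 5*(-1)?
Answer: 1832/65 ≈ 28.185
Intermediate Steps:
H(f) = -1 (H(f) = 4 - 5 = -1)
a(l, k) = -3*l + k*l (a(l, k) = -3*l + l*k = -3*l + k*l)
X = 458/65 (X = 916/((10*(-3 + 16))) = 916/((10*13)) = 916/130 = 916*(1/130) = 458/65 ≈ 7.0462)
X*S(H(-1), 6) = 458*(-4*(-1))/65 = (458/65)*4 = 1832/65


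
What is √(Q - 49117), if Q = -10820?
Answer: I*√59937 ≈ 244.82*I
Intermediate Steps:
√(Q - 49117) = √(-10820 - 49117) = √(-59937) = I*√59937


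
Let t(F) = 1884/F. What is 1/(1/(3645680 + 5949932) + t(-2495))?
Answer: -23941051940/18078130513 ≈ -1.3243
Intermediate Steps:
1/(1/(3645680 + 5949932) + t(-2495)) = 1/(1/(3645680 + 5949932) + 1884/(-2495)) = 1/(1/9595612 + 1884*(-1/2495)) = 1/(1/9595612 - 1884/2495) = 1/(-18078130513/23941051940) = -23941051940/18078130513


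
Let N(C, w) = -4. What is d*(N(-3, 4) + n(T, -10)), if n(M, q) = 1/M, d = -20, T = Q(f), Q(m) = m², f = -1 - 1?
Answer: 75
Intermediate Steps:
f = -2
T = 4 (T = (-2)² = 4)
d*(N(-3, 4) + n(T, -10)) = -20*(-4 + 1/4) = -20*(-4 + ¼) = -20*(-15/4) = 75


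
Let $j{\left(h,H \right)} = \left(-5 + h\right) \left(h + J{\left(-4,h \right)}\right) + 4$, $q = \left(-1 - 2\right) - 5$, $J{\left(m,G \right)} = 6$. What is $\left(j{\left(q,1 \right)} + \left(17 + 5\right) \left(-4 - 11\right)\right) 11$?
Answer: $-3300$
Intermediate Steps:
$q = -8$ ($q = -3 - 5 = -8$)
$j{\left(h,H \right)} = 4 + \left(-5 + h\right) \left(6 + h\right)$ ($j{\left(h,H \right)} = \left(-5 + h\right) \left(h + 6\right) + 4 = \left(-5 + h\right) \left(6 + h\right) + 4 = 4 + \left(-5 + h\right) \left(6 + h\right)$)
$\left(j{\left(q,1 \right)} + \left(17 + 5\right) \left(-4 - 11\right)\right) 11 = \left(\left(-26 - 8 + \left(-8\right)^{2}\right) + \left(17 + 5\right) \left(-4 - 11\right)\right) 11 = \left(\left(-26 - 8 + 64\right) + 22 \left(-15\right)\right) 11 = \left(30 - 330\right) 11 = \left(-300\right) 11 = -3300$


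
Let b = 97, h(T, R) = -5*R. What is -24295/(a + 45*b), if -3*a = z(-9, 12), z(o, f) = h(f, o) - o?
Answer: -24295/4347 ≈ -5.5889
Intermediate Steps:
z(o, f) = -6*o (z(o, f) = -5*o - o = -6*o)
a = -18 (a = -(-2)*(-9) = -⅓*54 = -18)
-24295/(a + 45*b) = -24295/(-18 + 45*97) = -24295/(-18 + 4365) = -24295/4347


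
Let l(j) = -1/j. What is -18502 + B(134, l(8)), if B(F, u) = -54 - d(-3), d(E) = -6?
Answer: -18550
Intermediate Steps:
B(F, u) = -48 (B(F, u) = -54 - 1*(-6) = -54 + 6 = -48)
-18502 + B(134, l(8)) = -18502 - 48 = -18550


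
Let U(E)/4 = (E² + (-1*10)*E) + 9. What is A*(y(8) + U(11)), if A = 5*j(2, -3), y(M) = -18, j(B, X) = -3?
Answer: -930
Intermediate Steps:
U(E) = 36 - 40*E + 4*E² (U(E) = 4*((E² + (-1*10)*E) + 9) = 4*((E² - 10*E) + 9) = 4*(9 + E² - 10*E) = 36 - 40*E + 4*E²)
A = -15 (A = 5*(-3) = -15)
A*(y(8) + U(11)) = -15*(-18 + (36 - 40*11 + 4*11²)) = -15*(-18 + (36 - 440 + 4*121)) = -15*(-18 + (36 - 440 + 484)) = -15*(-18 + 80) = -15*62 = -930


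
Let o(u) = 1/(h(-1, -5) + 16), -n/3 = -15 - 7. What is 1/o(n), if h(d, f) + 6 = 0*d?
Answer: 10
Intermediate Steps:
n = 66 (n = -3*(-15 - 7) = -3*(-22) = 66)
h(d, f) = -6 (h(d, f) = -6 + 0*d = -6 + 0 = -6)
o(u) = 1/10 (o(u) = 1/(-6 + 16) = 1/10)
1/o(n) = 1/(1/10) = 10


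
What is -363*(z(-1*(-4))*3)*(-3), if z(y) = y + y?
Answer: 26136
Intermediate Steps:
z(y) = 2*y
-363*(z(-1*(-4))*3)*(-3) = -363*((2*(-1*(-4)))*3)*(-3) = -363*((2*4)*3)*(-3) = -363*(8*3)*(-3) = -363*24*(-3) = -363*(-72) = -33*(-792) = 26136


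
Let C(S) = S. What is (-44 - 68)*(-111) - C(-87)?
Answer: 12519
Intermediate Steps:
(-44 - 68)*(-111) - C(-87) = (-44 - 68)*(-111) - 1*(-87) = -112*(-111) + 87 = 12432 + 87 = 12519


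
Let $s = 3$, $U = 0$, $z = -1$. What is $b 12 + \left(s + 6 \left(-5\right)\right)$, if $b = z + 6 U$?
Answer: $-39$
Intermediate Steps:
$b = -1$ ($b = -1 + 6 \cdot 0 = -1 + 0 = -1$)
$b 12 + \left(s + 6 \left(-5\right)\right) = \left(-1\right) 12 + \left(3 + 6 \left(-5\right)\right) = -12 + \left(3 - 30\right) = -12 - 27 = -39$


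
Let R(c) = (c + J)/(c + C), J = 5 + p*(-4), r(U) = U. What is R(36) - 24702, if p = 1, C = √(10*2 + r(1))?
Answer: -10497906/425 - 37*√21/1275 ≈ -24701.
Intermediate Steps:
C = √21 (C = √(10*2 + 1) = √(20 + 1) = √21 ≈ 4.5826)
J = 1 (J = 5 + 1*(-4) = 5 - 4 = 1)
R(c) = (1 + c)/(c + √21) (R(c) = (c + 1)/(c + √21) = (1 + c)/(c + √21))
R(36) - 24702 = (1 + 36)/(36 + √21) - 24702 = 37/(36 + √21) - 24702 = -24702 + 37/(36 + √21)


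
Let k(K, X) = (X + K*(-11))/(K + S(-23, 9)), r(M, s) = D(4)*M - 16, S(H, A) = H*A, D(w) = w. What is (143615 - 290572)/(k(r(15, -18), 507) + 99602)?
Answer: -23953991/16235103 ≈ -1.4754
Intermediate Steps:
S(H, A) = A*H
r(M, s) = -16 + 4*M (r(M, s) = 4*M - 16 = -16 + 4*M)
k(K, X) = (X - 11*K)/(-207 + K) (k(K, X) = (X + K*(-11))/(K + 9*(-23)) = (X - 11*K)/(K - 207) = (X - 11*K)/(-207 + K))
(143615 - 290572)/(k(r(15, -18), 507) + 99602) = (143615 - 290572)/((507 - 11*(-16 + 4*15))/(-207 + (-16 + 4*15)) + 99602) = -146957/((507 - 11*(-16 + 60))/(-207 + (-16 + 60)) + 99602) = -146957/((507 - 11*44)/(-207 + 44) + 99602) = -146957/((507 - 484)/(-163) + 99602) = -146957/(-1/163*23 + 99602) = -146957/(-23/163 + 99602) = -146957/16235103/163 = -146957*163/16235103 = -23953991/16235103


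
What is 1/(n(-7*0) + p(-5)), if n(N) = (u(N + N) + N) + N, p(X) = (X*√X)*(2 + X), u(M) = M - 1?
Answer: -I/(I + 15*√5) ≈ -0.0008881 - 0.029788*I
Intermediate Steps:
u(M) = -1 + M
p(X) = X^(3/2)*(2 + X)
n(N) = -1 + 4*N (n(N) = ((-1 + (N + N)) + N) + N = ((-1 + 2*N) + N) + N = (-1 + 3*N) + N = -1 + 4*N)
1/(n(-7*0) + p(-5)) = 1/((-1 + 4*(-7*0)) + (-5)^(3/2)*(2 - 5)) = 1/((-1 + 4*0) - 5*I*√5*(-3)) = 1/((-1 + 0) + 15*I*√5) = 1/(-1 + 15*I*√5)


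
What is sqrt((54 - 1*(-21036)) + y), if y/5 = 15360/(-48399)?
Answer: sqrt(5488759096210)/16133 ≈ 145.22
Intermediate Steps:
y = -25600/16133 (y = 5*(15360/(-48399)) = 5*(15360*(-1/48399)) = 5*(-5120/16133) = -25600/16133 ≈ -1.5868)
sqrt((54 - 1*(-21036)) + y) = sqrt((54 - 1*(-21036)) - 25600/16133) = sqrt((54 + 21036) - 25600/16133) = sqrt(21090 - 25600/16133) = sqrt(340219370/16133) = sqrt(5488759096210)/16133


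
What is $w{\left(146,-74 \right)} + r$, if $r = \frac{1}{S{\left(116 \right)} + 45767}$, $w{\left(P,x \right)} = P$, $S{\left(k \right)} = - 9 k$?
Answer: $\frac{6529559}{44723} \approx 146.0$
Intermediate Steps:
$r = \frac{1}{44723}$ ($r = \frac{1}{\left(-9\right) 116 + 45767} = \frac{1}{-1044 + 45767} = \frac{1}{44723} \approx 2.236 \cdot 10^{-5}$)
$w{\left(146,-74 \right)} + r = 146 + \frac{1}{44723} = \frac{6529559}{44723}$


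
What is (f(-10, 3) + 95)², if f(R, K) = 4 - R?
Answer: 11881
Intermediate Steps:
(f(-10, 3) + 95)² = ((4 - 1*(-10)) + 95)² = ((4 + 10) + 95)² = (14 + 95)² = 109² = 11881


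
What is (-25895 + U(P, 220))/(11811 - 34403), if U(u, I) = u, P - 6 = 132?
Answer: 25757/22592 ≈ 1.1401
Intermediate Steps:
P = 138 (P = 6 + 132 = 138)
(-25895 + U(P, 220))/(11811 - 34403) = (-25895 + 138)/(11811 - 34403) = -25757/(-22592) = -25757*(-1/22592) = 25757/22592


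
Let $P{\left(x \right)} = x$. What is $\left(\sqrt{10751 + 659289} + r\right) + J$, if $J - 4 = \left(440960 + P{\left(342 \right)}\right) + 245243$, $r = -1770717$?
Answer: $-1084168 + 2 \sqrt{167510} \approx -1.0834 \cdot 10^{6}$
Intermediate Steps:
$J = 686549$ ($J = 4 + \left(\left(440960 + 342\right) + 245243\right) = 4 + \left(441302 + 245243\right) = 4 + 686545 = 686549$)
$\left(\sqrt{10751 + 659289} + r\right) + J = \left(\sqrt{10751 + 659289} - 1770717\right) + 686549 = \left(\sqrt{670040} - 1770717\right) + 686549 = \left(2 \sqrt{167510} - 1770717\right) + 686549 = \left(-1770717 + 2 \sqrt{167510}\right) + 686549 = -1084168 + 2 \sqrt{167510}$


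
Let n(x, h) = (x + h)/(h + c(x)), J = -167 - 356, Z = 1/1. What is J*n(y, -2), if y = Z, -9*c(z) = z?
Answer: -4707/19 ≈ -247.74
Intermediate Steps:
c(z) = -z/9
Z = 1
J = -523
y = 1
n(x, h) = (h + x)/(h - x/9) (n(x, h) = (x + h)/(h - x/9) = (h + x)/(h - x/9))
J*n(y, -2) = -4707*(-2 + 1)/(-1*1 + 9*(-2)) = -4707*(-1)/(-1 - 18) = -4707*(-1)/(-19) = -4707*(-1)*(-1)/19 = -523*9/19 = -4707/19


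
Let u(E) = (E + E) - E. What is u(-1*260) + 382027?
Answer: 381767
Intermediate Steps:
u(E) = E (u(E) = 2*E - E = E)
u(-1*260) + 382027 = -1*260 + 382027 = -260 + 382027 = 381767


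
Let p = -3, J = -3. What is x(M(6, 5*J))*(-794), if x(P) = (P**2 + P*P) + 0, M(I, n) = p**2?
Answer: -128628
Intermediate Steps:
M(I, n) = 9 (M(I, n) = (-3)**2 = 9)
x(P) = 2*P**2 (x(P) = (P**2 + P**2) + 0 = 2*P**2 + 0 = 2*P**2)
x(M(6, 5*J))*(-794) = (2*9**2)*(-794) = (2*81)*(-794) = 162*(-794) = -128628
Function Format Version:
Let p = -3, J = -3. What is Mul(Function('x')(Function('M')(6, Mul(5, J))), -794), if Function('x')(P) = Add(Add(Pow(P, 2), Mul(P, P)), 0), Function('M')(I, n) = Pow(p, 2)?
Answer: -128628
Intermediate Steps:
Function('M')(I, n) = 9 (Function('M')(I, n) = Pow(-3, 2) = 9)
Function('x')(P) = Mul(2, Pow(P, 2)) (Function('x')(P) = Add(Add(Pow(P, 2), Pow(P, 2)), 0) = Add(Mul(2, Pow(P, 2)), 0) = Mul(2, Pow(P, 2)))
Mul(Function('x')(Function('M')(6, Mul(5, J))), -794) = Mul(Mul(2, Pow(9, 2)), -794) = Mul(Mul(2, 81), -794) = Mul(162, -794) = -128628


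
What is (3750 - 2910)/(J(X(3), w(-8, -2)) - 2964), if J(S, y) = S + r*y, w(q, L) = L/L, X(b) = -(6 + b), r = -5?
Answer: -420/1489 ≈ -0.28207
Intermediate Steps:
X(b) = -6 - b
w(q, L) = 1
J(S, y) = S - 5*y
(3750 - 2910)/(J(X(3), w(-8, -2)) - 2964) = (3750 - 2910)/(((-6 - 1*3) - 5*1) - 2964) = 840/(((-6 - 3) - 5) - 2964) = 840/((-9 - 5) - 2964) = 840/(-14 - 2964) = 840/(-2978) = 840*(-1/2978) = -420/1489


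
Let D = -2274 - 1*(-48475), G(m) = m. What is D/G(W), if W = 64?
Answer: 46201/64 ≈ 721.89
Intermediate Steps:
D = 46201 (D = -2274 + 48475 = 46201)
D/G(W) = 46201/64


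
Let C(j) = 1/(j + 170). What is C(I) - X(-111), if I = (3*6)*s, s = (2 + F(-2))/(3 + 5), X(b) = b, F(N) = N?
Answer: 18871/170 ≈ 111.01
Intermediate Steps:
s = 0 (s = (2 - 2)/(3 + 5) = 0/8 = 0*(1/8) = 0)
I = 0 (I = (3*6)*0 = 18*0 = 0)
C(j) = 1/(170 + j)
C(I) - X(-111) = 1/(170 + 0) - 1*(-111) = 1/170 + 111 = 18871/170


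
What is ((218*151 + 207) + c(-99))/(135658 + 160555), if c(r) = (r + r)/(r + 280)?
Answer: 5995427/53614553 ≈ 0.11182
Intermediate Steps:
c(r) = 2*r/(280 + r) (c(r) = (2*r)/(280 + r) = 2*r/(280 + r))
((218*151 + 207) + c(-99))/(135658 + 160555) = ((218*151 + 207) + 2*(-99)/(280 - 99))/(135658 + 160555) = ((32918 + 207) + 2*(-99)/181)/296213 = (33125 + 2*(-99)*(1/181))*(1/296213) = (33125 - 198/181)*(1/296213) = (5995427/181)*(1/296213) = 5995427/53614553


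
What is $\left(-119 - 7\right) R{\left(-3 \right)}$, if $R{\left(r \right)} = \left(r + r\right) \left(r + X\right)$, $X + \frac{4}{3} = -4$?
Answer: $-6300$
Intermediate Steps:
$X = - \frac{16}{3}$ ($X = - \frac{4}{3} - 4 = - \frac{16}{3} \approx -5.3333$)
$R{\left(r \right)} = 2 r \left(- \frac{16}{3} + r\right)$ ($R{\left(r \right)} = \left(r + r\right) \left(r - \frac{16}{3}\right) = 2 r \left(- \frac{16}{3} + r\right)$)
$\left(-119 - 7\right) R{\left(-3 \right)} = \left(-119 - 7\right) \frac{2}{3} \left(-3\right) \left(-16 + 3 \left(-3\right)\right) = - 126 \cdot \frac{2}{3} \left(-3\right) \left(-16 - 9\right) = - 126 \cdot \frac{2}{3} \left(-3\right) \left(-25\right) = \left(-126\right) 50 = -6300$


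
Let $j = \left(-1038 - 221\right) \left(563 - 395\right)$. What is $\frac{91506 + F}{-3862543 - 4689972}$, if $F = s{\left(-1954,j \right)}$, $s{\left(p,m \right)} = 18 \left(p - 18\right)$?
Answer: $- \frac{11202}{1710503} \approx -0.0065489$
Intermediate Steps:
$j = -211512$ ($j = \left(-1259\right) 168 = -211512$)
$s{\left(p,m \right)} = -324 + 18 p$ ($s{\left(p,m \right)} = 18 \left(-18 + p\right) = -324 + 18 p$)
$F = -35496$ ($F = -324 + 18 \left(-1954\right) = -324 - 35172 = -35496$)
$\frac{91506 + F}{-3862543 - 4689972} = \frac{91506 - 35496}{-3862543 - 4689972} = \frac{56010}{-8552515} = 56010 \left(- \frac{1}{8552515}\right) = - \frac{11202}{1710503}$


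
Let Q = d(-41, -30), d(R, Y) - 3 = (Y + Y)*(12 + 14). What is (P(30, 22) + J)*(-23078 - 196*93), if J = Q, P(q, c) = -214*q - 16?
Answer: 330158858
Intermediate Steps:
P(q, c) = -16 - 214*q
d(R, Y) = 3 + 52*Y (d(R, Y) = 3 + (Y + Y)*(12 + 14) = 3 + (2*Y)*26 = 3 + 52*Y)
Q = -1557 (Q = 3 + 52*(-30) = 3 - 1560 = -1557)
J = -1557
(P(30, 22) + J)*(-23078 - 196*93) = ((-16 - 214*30) - 1557)*(-23078 - 196*93) = ((-16 - 6420) - 1557)*(-23078 - 18228) = (-6436 - 1557)*(-41306) = -7993*(-41306) = 330158858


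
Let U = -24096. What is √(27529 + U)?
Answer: √3433 ≈ 58.592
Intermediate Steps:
√(27529 + U) = √(27529 - 24096) = √3433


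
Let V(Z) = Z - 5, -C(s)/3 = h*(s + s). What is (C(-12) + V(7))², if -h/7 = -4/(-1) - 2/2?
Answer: 2280100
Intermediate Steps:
h = -21 (h = -7*(-4/(-1) - 2/2) = -7*(-4*(-1) - 2*½) = -7*(4 - 1) = -7*3 = -21)
C(s) = 126*s (C(s) = -(-63)*(s + s) = -(-63)*2*s = -(-126)*s = 126*s)
V(Z) = -5 + Z
(C(-12) + V(7))² = (126*(-12) + (-5 + 7))² = (-1512 + 2)² = (-1510)² = 2280100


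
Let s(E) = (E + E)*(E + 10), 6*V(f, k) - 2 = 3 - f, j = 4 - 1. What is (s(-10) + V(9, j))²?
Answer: 4/9 ≈ 0.44444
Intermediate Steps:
j = 3
V(f, k) = ⅚ - f/6 (V(f, k) = ⅓ + (3 - f)/6 = ⅓ + (½ - f/6) = ⅚ - f/6)
s(E) = 2*E*(10 + E) (s(E) = (2*E)*(10 + E) = 2*E*(10 + E))
(s(-10) + V(9, j))² = (2*(-10)*(10 - 10) + (⅚ - ⅙*9))² = (2*(-10)*0 + (⅚ - 3/2))² = (0 - ⅔)² = (-⅔)² = 4/9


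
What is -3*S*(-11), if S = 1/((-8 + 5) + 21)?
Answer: 11/6 ≈ 1.8333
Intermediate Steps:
S = 1/18 (S = 1/(-3 + 21) = 1/18 ≈ 0.055556)
-3*S*(-11) = -3*1/18*(-11) = -1/6*(-11) = 11/6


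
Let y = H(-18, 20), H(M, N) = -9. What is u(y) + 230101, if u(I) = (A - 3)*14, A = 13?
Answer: 230241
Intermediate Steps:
y = -9
u(I) = 140 (u(I) = (13 - 3)*14 = 10*14 = 140)
u(y) + 230101 = 140 + 230101 = 230241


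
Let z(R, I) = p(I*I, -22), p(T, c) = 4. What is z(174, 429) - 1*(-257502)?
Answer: 257506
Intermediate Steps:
z(R, I) = 4
z(174, 429) - 1*(-257502) = 4 - 1*(-257502) = 4 + 257502 = 257506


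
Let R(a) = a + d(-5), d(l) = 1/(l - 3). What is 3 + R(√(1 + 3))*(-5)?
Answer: -51/8 ≈ -6.3750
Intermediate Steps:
d(l) = 1/(-3 + l)
R(a) = -⅛ + a (R(a) = a + 1/(-3 - 5) = a + 1/(-8) = a - ⅛ = -⅛ + a)
3 + R(√(1 + 3))*(-5) = 3 + (-⅛ + √(1 + 3))*(-5) = 3 + (-⅛ + √4)*(-5) = 3 + (-⅛ + 2)*(-5) = 3 + (15/8)*(-5) = 3 - 75/8 = -51/8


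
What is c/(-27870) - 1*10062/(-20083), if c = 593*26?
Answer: -14605877/279856605 ≈ -0.052191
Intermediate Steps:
c = 15418
c/(-27870) - 1*10062/(-20083) = 15418/(-27870) - 1*10062/(-20083) = 15418*(-1/27870) - 10062*(-1/20083) = -7709/13935 + 10062/20083 = -14605877/279856605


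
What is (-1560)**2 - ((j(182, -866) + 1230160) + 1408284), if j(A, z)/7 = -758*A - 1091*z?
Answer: -5852794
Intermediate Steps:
j(A, z) = -7637*z - 5306*A (j(A, z) = 7*(-758*A - 1091*z) = 7*(-1091*z - 758*A) = -7637*z - 5306*A)
(-1560)**2 - ((j(182, -866) + 1230160) + 1408284) = (-1560)**2 - (((-7637*(-866) - 5306*182) + 1230160) + 1408284) = 2433600 - (((6613642 - 965692) + 1230160) + 1408284) = 2433600 - ((5647950 + 1230160) + 1408284) = 2433600 - (6878110 + 1408284) = 2433600 - 1*8286394 = 2433600 - 8286394 = -5852794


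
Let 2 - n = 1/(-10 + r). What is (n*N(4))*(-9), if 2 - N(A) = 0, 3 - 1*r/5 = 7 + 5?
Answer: -1998/55 ≈ -36.327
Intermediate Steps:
r = -45 (r = 15 - 5*(7 + 5) = 15 - 5*12 = 15 - 60 = -45)
N(A) = 2 (N(A) = 2 - 1*0 = 2 + 0 = 2)
n = 111/55 (n = 2 - 1/(-10 - 45) = 2 - 1/(-55) = 2 - 1*(-1/55) = 2 + 1/55 = 111/55 ≈ 2.0182)
(n*N(4))*(-9) = ((111/55)*2)*(-9) = (222/55)*(-9) = -1998/55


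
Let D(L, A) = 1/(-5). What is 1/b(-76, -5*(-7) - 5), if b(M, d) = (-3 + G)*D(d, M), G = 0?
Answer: 5/3 ≈ 1.6667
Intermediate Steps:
D(L, A) = -⅕
b(M, d) = ⅗ (b(M, d) = (-3 + 0)*(-⅕) = -3*(-⅕) = ⅗)
1/b(-76, -5*(-7) - 5) = 1/(⅗) = 5/3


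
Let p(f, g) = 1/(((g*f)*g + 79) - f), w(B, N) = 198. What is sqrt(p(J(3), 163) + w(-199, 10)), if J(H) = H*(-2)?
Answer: sqrt(5026374428389)/159329 ≈ 14.071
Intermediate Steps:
J(H) = -2*H
p(f, g) = 1/(79 - f + f*g**2) (p(f, g) = 1/(((f*g)*g + 79) - f) = 1/((f*g**2 + 79) - f) = 1/((79 + f*g**2) - f) = 1/(79 - f + f*g**2))
sqrt(p(J(3), 163) + w(-199, 10)) = sqrt(1/(79 - (-2)*3 - 2*3*163**2) + 198) = sqrt(1/(79 - 1*(-6) - 6*26569) + 198) = sqrt(1/(79 + 6 - 159414) + 198) = sqrt(1/(-159329) + 198) = sqrt(-1/159329 + 198) = sqrt(31547141/159329) = sqrt(5026374428389)/159329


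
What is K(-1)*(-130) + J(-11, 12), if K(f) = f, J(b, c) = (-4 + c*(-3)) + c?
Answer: 102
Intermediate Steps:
J(b, c) = -4 - 2*c (J(b, c) = (-4 - 3*c) + c = -4 - 2*c)
K(-1)*(-130) + J(-11, 12) = -1*(-130) + (-4 - 2*12) = 130 + (-4 - 24) = 130 - 28 = 102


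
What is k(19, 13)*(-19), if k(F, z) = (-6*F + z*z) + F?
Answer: -1406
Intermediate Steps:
k(F, z) = z² - 5*F (k(F, z) = (-6*F + z²) + F = (z² - 6*F) + F = z² - 5*F)
k(19, 13)*(-19) = (13² - 5*19)*(-19) = (169 - 95)*(-19) = 74*(-19) = -1406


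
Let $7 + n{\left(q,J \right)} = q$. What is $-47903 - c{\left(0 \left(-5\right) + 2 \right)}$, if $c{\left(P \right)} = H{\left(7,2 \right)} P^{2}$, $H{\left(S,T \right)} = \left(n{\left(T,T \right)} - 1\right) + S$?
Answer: $-47907$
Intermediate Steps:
$n{\left(q,J \right)} = -7 + q$
$H{\left(S,T \right)} = -8 + S + T$ ($H{\left(S,T \right)} = \left(\left(-7 + T\right) - 1\right) + S = \left(-8 + T\right) + S = -8 + S + T$)
$c{\left(P \right)} = P^{2}$ ($c{\left(P \right)} = \left(-8 + 7 + 2\right) P^{2} = 1 P^{2} = P^{2}$)
$-47903 - c{\left(0 \left(-5\right) + 2 \right)} = -47903 - \left(0 \left(-5\right) + 2\right)^{2} = -47903 - \left(0 + 2\right)^{2} = -47903 - 2^{2} = -47903 - 4 = -47907$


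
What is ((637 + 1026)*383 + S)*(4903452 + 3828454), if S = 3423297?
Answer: 35453511770756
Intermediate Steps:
((637 + 1026)*383 + S)*(4903452 + 3828454) = ((637 + 1026)*383 + 3423297)*(4903452 + 3828454) = (1663*383 + 3423297)*8731906 = (636929 + 3423297)*8731906 = 4060226*8731906 = 35453511770756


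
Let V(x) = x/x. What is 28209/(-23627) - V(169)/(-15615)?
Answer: -440459908/368935605 ≈ -1.1939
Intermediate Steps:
V(x) = 1
28209/(-23627) - V(169)/(-15615) = 28209/(-23627) - 1*1/(-15615) = 28209*(-1/23627) - 1*(-1/15615) = -28209/23627 + 1/15615 = -440459908/368935605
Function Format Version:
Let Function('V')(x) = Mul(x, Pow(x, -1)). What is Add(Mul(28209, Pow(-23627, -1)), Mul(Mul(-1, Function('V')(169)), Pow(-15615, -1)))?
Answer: Rational(-440459908, 368935605) ≈ -1.1939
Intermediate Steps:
Function('V')(x) = 1
Add(Mul(28209, Pow(-23627, -1)), Mul(Mul(-1, Function('V')(169)), Pow(-15615, -1))) = Add(Mul(28209, Pow(-23627, -1)), Mul(Mul(-1, 1), Pow(-15615, -1))) = Add(Mul(28209, Rational(-1, 23627)), Mul(-1, Rational(-1, 15615))) = Add(Rational(-28209, 23627), Rational(1, 15615)) = Rational(-440459908, 368935605)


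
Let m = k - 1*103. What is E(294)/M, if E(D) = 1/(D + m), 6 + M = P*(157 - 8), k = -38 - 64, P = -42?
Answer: -1/557496 ≈ -1.7937e-6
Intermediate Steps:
k = -102
M = -6264 (M = -6 - 42*(157 - 8) = -6 - 42*149 = -6 - 6258 = -6264)
m = -205 (m = -102 - 1*103 = -102 - 103 = -205)
E(D) = 1/(-205 + D) (E(D) = 1/(D - 205) = 1/(-205 + D))
E(294)/M = 1/((-205 + 294)*(-6264)) = -1/6264/89 = (1/89)*(-1/6264) = -1/557496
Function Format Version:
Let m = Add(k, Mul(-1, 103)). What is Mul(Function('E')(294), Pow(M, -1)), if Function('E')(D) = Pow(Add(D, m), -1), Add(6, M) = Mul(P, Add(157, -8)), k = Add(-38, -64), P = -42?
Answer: Rational(-1, 557496) ≈ -1.7937e-6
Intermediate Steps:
k = -102
M = -6264 (M = Add(-6, Mul(-42, Add(157, -8))) = Add(-6, Mul(-42, 149)) = Add(-6, -6258) = -6264)
m = -205 (m = Add(-102, Mul(-1, 103)) = Add(-102, -103) = -205)
Function('E')(D) = Pow(Add(-205, D), -1) (Function('E')(D) = Pow(Add(D, -205), -1) = Pow(Add(-205, D), -1))
Mul(Function('E')(294), Pow(M, -1)) = Mul(Pow(Add(-205, 294), -1), Pow(-6264, -1)) = Mul(Pow(89, -1), Rational(-1, 6264)) = Mul(Rational(1, 89), Rational(-1, 6264)) = Rational(-1, 557496)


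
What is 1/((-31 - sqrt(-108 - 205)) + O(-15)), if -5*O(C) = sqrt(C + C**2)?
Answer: -5/(155 + sqrt(210) + 5*I*sqrt(313)) ≈ -0.023185 + 0.0121*I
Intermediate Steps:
O(C) = -sqrt(C + C**2)/5
1/((-31 - sqrt(-108 - 205)) + O(-15)) = 1/((-31 - sqrt(-108 - 205)) - sqrt(210)/5) = 1/((-31 - sqrt(-313)) - sqrt(210)/5) = 1/((-31 - I*sqrt(313)) - sqrt(210)/5) = 1/(-31 - sqrt(210)/5 - I*sqrt(313))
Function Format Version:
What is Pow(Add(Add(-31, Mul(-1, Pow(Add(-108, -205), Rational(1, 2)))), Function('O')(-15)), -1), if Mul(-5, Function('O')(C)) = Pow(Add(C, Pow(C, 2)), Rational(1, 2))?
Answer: Mul(-5, Pow(Add(155, Pow(210, Rational(1, 2)), Mul(5, I, Pow(313, Rational(1, 2)))), -1)) ≈ Add(-0.023185, Mul(0.012100, I))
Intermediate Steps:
Function('O')(C) = Mul(Rational(-1, 5), Pow(Add(C, Pow(C, 2)), Rational(1, 2)))
Pow(Add(Add(-31, Mul(-1, Pow(Add(-108, -205), Rational(1, 2)))), Function('O')(-15)), -1) = Pow(Add(Add(-31, Mul(-1, Pow(Add(-108, -205), Rational(1, 2)))), Mul(Rational(-1, 5), Pow(Mul(-15, Add(1, -15)), Rational(1, 2)))), -1) = Pow(Add(Add(-31, Mul(-1, Pow(-313, Rational(1, 2)))), Mul(Rational(-1, 5), Pow(Mul(-15, -14), Rational(1, 2)))), -1) = Pow(Add(Add(-31, Mul(-1, Mul(I, Pow(313, Rational(1, 2))))), Mul(Rational(-1, 5), Pow(210, Rational(1, 2)))), -1) = Pow(Add(Add(-31, Mul(-1, I, Pow(313, Rational(1, 2)))), Mul(Rational(-1, 5), Pow(210, Rational(1, 2)))), -1) = Pow(Add(-31, Mul(Rational(-1, 5), Pow(210, Rational(1, 2))), Mul(-1, I, Pow(313, Rational(1, 2)))), -1)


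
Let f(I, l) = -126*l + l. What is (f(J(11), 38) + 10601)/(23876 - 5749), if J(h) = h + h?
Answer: 5851/18127 ≈ 0.32278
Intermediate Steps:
J(h) = 2*h
f(I, l) = -125*l
(f(J(11), 38) + 10601)/(23876 - 5749) = (-125*38 + 10601)/(23876 - 5749) = (-4750 + 10601)/18127 = 5851*(1/18127) = 5851/18127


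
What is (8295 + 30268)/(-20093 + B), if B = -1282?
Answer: -38563/21375 ≈ -1.8041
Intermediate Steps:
(8295 + 30268)/(-20093 + B) = (8295 + 30268)/(-20093 - 1282) = 38563/(-21375) = 38563*(-1/21375) = -38563/21375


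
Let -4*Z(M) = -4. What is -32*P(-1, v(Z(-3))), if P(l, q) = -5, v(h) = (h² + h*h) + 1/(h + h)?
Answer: 160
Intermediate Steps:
Z(M) = 1 (Z(M) = -¼*(-4) = 1)
v(h) = 1/(2*h) + 2*h² (v(h) = (h² + h²) + 1/(2*h) = 2*h² + 1/(2*h) = 1/(2*h) + 2*h²)
-32*P(-1, v(Z(-3))) = -32*(-5) = 160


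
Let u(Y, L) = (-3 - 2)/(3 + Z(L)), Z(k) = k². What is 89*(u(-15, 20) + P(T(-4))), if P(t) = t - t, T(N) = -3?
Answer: -445/403 ≈ -1.1042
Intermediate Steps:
u(Y, L) = -5/(3 + L²) (u(Y, L) = (-3 - 2)/(3 + L²) = -5/(3 + L²))
P(t) = 0
89*(u(-15, 20) + P(T(-4))) = 89*(-5/(3 + 20²) + 0) = 89*(-5/(3 + 400) + 0) = 89*(-5/403 + 0) = 89*(-5/403) = -445/403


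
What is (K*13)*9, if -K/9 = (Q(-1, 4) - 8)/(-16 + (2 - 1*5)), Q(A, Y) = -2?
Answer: -10530/19 ≈ -554.21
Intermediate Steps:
K = -90/19 (K = -9*(-2 - 8)/(-16 + (2 - 1*5)) = -(-90)/(-16 + (2 - 5)) = -(-90)/(-16 - 3) = -(-90)/(-19) = -(-90)*(-1)/19 = -9*10/19 = -90/19 ≈ -4.7368)
(K*13)*9 = -90/19*13*9 = -1170/19*9 = -10530/19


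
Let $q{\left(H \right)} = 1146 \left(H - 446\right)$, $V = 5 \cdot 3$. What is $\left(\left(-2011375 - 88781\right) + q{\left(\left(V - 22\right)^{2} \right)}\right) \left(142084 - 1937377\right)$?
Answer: $4587185459574$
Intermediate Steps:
$V = 15$
$q{\left(H \right)} = -511116 + 1146 H$ ($q{\left(H \right)} = 1146 \left(-446 + H\right) = -511116 + 1146 H$)
$\left(\left(-2011375 - 88781\right) + q{\left(\left(V - 22\right)^{2} \right)}\right) \left(142084 - 1937377\right) = \left(\left(-2011375 - 88781\right) - \left(511116 - 1146 \left(15 - 22\right)^{2}\right)\right) \left(142084 - 1937377\right) = \left(-2100156 - \left(511116 - 1146 \left(-7\right)^{2}\right)\right) \left(-1795293\right) = \left(-2100156 + \left(-511116 + 1146 \cdot 49\right)\right) \left(-1795293\right) = \left(-2100156 + \left(-511116 + 56154\right)\right) \left(-1795293\right) = \left(-2100156 - 454962\right) \left(-1795293\right) = \left(-2555118\right) \left(-1795293\right) = 4587185459574$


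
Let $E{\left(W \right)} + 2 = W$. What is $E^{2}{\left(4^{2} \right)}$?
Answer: $196$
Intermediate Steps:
$E{\left(W \right)} = -2 + W$
$E^{2}{\left(4^{2} \right)} = \left(-2 + 4^{2}\right)^{2} = \left(-2 + 16\right)^{2} = 14^{2} = 196$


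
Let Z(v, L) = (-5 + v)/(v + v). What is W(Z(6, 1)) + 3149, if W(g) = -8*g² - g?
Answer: 113359/36 ≈ 3148.9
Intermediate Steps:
Z(v, L) = (-5 + v)/(2*v) (Z(v, L) = (-5 + v)/((2*v)) = (-5 + v)*(1/(2*v)) = (-5 + v)/(2*v))
W(g) = -g - 8*g²
W(Z(6, 1)) + 3149 = -(½)*(-5 + 6)/6*(1 + 8*((½)*(-5 + 6)/6)) + 3149 = -(½)*(⅙)*1*(1 + 8*((½)*(⅙)*1)) + 3149 = -1*1/12*(1 + 8*(1/12)) + 3149 = -1*1/12*(1 + ⅔) + 3149 = -1*1/12*5/3 + 3149 = -5/36 + 3149 = 113359/36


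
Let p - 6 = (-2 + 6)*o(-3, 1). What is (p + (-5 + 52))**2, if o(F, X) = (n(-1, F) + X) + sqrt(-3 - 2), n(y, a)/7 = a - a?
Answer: 3169 + 456*I*sqrt(5) ≈ 3169.0 + 1019.6*I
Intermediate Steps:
n(y, a) = 0 (n(y, a) = 7*(a - a) = 7*0 = 0)
o(F, X) = X + I*sqrt(5) (o(F, X) = (0 + X) + sqrt(-3 - 2) = X + sqrt(-5) = X + I*sqrt(5))
p = 10 + 4*I*sqrt(5) (p = 6 + (-2 + 6)*(1 + I*sqrt(5)) = 6 + 4*(1 + I*sqrt(5)) = 6 + (4 + 4*I*sqrt(5)) = 10 + 4*I*sqrt(5) ≈ 10.0 + 8.9443*I)
(p + (-5 + 52))**2 = ((10 + 4*I*sqrt(5)) + (-5 + 52))**2 = ((10 + 4*I*sqrt(5)) + 47)**2 = (57 + 4*I*sqrt(5))**2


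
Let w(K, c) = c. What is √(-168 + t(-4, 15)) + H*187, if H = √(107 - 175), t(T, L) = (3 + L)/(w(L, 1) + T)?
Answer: I*(√174 + 374*√17) ≈ 1555.2*I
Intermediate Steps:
t(T, L) = (3 + L)/(1 + T)
H = 2*I*√17 (H = √(-68) = 2*I*√17 ≈ 8.2462*I)
√(-168 + t(-4, 15)) + H*187 = √(-168 + (3 + 15)/(1 - 4)) + (2*I*√17)*187 = √(-168 + 18/(-3)) + 374*I*√17 = √(-168 - ⅓*18) + 374*I*√17 = √(-168 - 6) + 374*I*√17 = √(-174) + 374*I*√17 = I*√174 + 374*I*√17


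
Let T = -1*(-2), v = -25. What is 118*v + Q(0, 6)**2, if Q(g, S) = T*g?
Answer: -2950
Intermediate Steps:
T = 2
Q(g, S) = 2*g
118*v + Q(0, 6)**2 = 118*(-25) + (2*0)**2 = -2950 + 0**2 = -2950 + 0 = -2950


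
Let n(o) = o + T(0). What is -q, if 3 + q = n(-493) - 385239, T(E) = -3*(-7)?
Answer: 385714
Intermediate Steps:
T(E) = 21
n(o) = 21 + o (n(o) = o + 21 = 21 + o)
q = -385714 (q = -3 + ((21 - 493) - 385239) = -3 + (-472 - 385239) = -3 - 385711 = -385714)
-q = -1*(-385714) = 385714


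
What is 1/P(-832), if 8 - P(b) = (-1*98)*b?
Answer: -1/81528 ≈ -1.2266e-5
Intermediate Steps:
P(b) = 8 + 98*b (P(b) = 8 - (-1*98)*b = 8 - (-98)*b = 8 + 98*b)
1/P(-832) = 1/(8 + 98*(-832)) = 1/(8 - 81536) = 1/(-81528) = -1/81528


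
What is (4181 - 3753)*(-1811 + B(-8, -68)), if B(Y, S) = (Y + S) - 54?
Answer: -830748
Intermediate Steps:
B(Y, S) = -54 + S + Y (B(Y, S) = (S + Y) - 54 = -54 + S + Y)
(4181 - 3753)*(-1811 + B(-8, -68)) = (4181 - 3753)*(-1811 + (-54 - 68 - 8)) = 428*(-1811 - 130) = 428*(-1941) = -830748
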